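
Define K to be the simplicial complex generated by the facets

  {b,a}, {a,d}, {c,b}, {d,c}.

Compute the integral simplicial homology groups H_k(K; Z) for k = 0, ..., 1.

H_0 = Z,  H_1 = Z.

K has 4 vertices, 4 edges.
rank ∂_0 = 0, rank ∂_1 = 3 ⇒ b_0 = 4 − 0 − 3 = 1; all invariant factors of ∂_1 are 1 so no torsion. So H_0 = Z.
rank ∂_1 = 3, rank ∂_2 = 0 ⇒ b_1 = 4 − 3 − 0 = 1. So H_1 = Z.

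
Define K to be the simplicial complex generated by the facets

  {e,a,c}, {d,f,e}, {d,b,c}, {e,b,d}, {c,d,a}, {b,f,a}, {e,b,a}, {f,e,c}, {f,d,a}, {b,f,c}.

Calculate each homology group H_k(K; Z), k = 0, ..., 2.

Take the total order a < b < c < d < e < f on the vertex set. Then K (dimension 2) consists of the simplices:

  0-simplices (6): a, b, c, d, e, f
  1-simplices (15): ab, ac, ad, ae, af, bc, bd, be, bf, cd, ce, cf, de, df, ef
  2-simplices (10): abe, abf, acd, ace, adf, bcd, bcf, bde, cef, def

so the chain groups are C_0 ≅ Z^6, C_1 ≅ Z^15, C_2 ≅ Z^10.

The boundary map ∂_1: C_1 → C_0 sends each edge [p,q] (with p < q) to q − p.
The resulting 6×15 matrix has rank 5, and its Smith normal form has invariant factors (1,1,1,1,1).

∂_2: C_2 → C_1 maps a triangle to the signed sum of its edges. For instance
  ∂abf = bf − af + ab,
  ∂ace = ce − ae + ac.
This gives a 15×10 integer matrix of rank 10; reducing to Smith normal form yields diagonal entries (1,1,1,1,1,1,1,1,1,2).

Reading off H_k = ker ∂_k / im ∂_{k+1}:

  H_0: rank C_0 − rank ∂_1 = 6 − 5 = 1, and the invariant factors of ∂_1 are all 1, so H_0 ≅ Z.
  H_1: rank ker ∂_1 − rank ∂_2 = (15 − 5) − 10 = 0, and ∂_2 has invariant factor 2 > 1, so H_1 ≅ Z/2.
  H_2: rank ker ∂_2 − rank ∂_3 = (10 − 10) − 0 = 0, and there is no ∂_3, so H_2 ≅ 0.

H_0 ≅ Z,  H_1 ≅ Z/2,  H_2 = 0.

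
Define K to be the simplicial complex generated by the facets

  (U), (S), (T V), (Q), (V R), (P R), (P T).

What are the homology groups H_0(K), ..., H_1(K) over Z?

H_0 = Z^4,  H_1 = Z.

We work with the vertex ordering P < Q < R < S < T < U < V. The simplices of K, each written with vertices in increasing order, are:

  0-simplices (7): P, Q, R, S, T, U, V
  1-simplices (4): PR, PT, RV, TV

so the chain groups are C_0 ≅ Z^7, C_1 ≅ Z^4.

The boundary map ∂_1: C_1 → C_0 is given by ∂[p,q] = [q] − [p]. For instance
  ∂PR = R − P.
This gives a 7×4 integer matrix of rank 3; reducing to Smith normal form yields diagonal entries (1,1,1).

Now H_k = ker ∂_k / im ∂_{k+1}, so:

  H_0: rank C_0 − rank ∂_1 = 7 − 3 = 4, and the invariant factors of ∂_1 are all 1, so H_0 ≅ Z^4.
  H_1: rank ker ∂_1 − rank ∂_2 = (4 − 3) − 0 = 1, and there is no ∂_2, so H_1 ≅ Z.

As a check, the Euler characteristic is 7 − 4 = 3, which agrees with 4 − 1 = 3.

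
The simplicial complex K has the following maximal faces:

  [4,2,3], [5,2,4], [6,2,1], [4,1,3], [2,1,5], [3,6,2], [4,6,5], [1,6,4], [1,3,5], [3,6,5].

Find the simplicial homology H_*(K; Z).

Fix the vertex order 1 < 2 < 3 < 4 < 5 < 6 and write every simplex with vertices in increasing order. Then dim K = 2 and the simplices of K are:

  0-simplices (6): [1], [2], [3], [4], [5], [6]
  1-simplices (15): [1,2], [1,3], [1,4], [1,5], [1,6], [2,3], [2,4], [2,5], [2,6], [3,4], [3,5], [3,6], [4,5], [4,6], [5,6]
  2-simplices (10): [1,2,5], [1,2,6], [1,3,4], [1,3,5], [1,4,6], [2,3,4], [2,3,6], [2,4,5], [3,5,6], [4,5,6]

giving chain groups C_0 ≅ Z^6, C_1 ≅ Z^15, C_2 ≅ Z^10.

The boundary map ∂_1: C_1 → C_0 maps an edge to its endpoints' difference, ∂[p,q] = q − p.
As a 6×15 matrix over Z this has rank 5, with invariant factors (1,1,1,1,1).

Boundary ∂_2: C_2 → C_1 sends each 2-simplex [p,q,r] to [q,r] − [p,r] + [p,q]. For instance
  ∂[1,2,5] = [2,5] − [1,5] + [1,2],
  ∂[2,4,5] = [4,5] − [2,5] + [2,4].
This gives a 15×10 integer matrix of rank 10; reducing to Smith normal form yields diagonal entries (1,1,1,1,1,1,1,1,1,2).

Reading off H_k = ker ∂_k / im ∂_{k+1}:

  H_0: rank C_0 − rank ∂_1 = 6 − 5 = 1, and the invariant factors of ∂_1 are all 1, so H_0 = Z.
  H_1: rank ker ∂_1 − rank ∂_2 = (15 − 5) − 10 = 0, and ∂_2 has invariant factor 2 > 1, so H_1 = Z/2.
  H_2: rank ker ∂_2 − rank ∂_3 = (10 − 10) − 0 = 0, and there is no ∂_3, so H_2 = 0.

As a check, the Euler characteristic is 6 − 15 + 10 = 1, which agrees with 1 − 0 + 0 = 1.

H_0 ≅ Z,  H_1 ≅ Z/2,  H_2 = 0.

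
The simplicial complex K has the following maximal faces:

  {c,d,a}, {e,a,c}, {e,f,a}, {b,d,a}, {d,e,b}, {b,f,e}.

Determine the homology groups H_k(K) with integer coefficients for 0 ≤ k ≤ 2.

H_0 = Z,  H_1 = Z,  H_2 = 0.

Order the vertices as a < b < c < d < e < f. Listing each simplex with vertices in this order, K has dimension 2 with simplices:

  0-simplices (6): a, b, c, d, e, f
  1-simplices (12): ab, ac, ad, ae, af, bd, be, bf, cd, ce, de, ef
  2-simplices (6): abd, acd, ace, aef, bde, bef

Hence C_0 ≅ Z^6, C_1 ≅ Z^12, C_2 ≅ Z^6.

Boundary ∂_1: C_1 → C_0 maps an edge to its endpoints' difference, ∂[p,q] = q − p. For instance
  ∂ae = e − a.
The resulting 6×12 matrix has rank 5, and its Smith normal form has invariant factors (1,1,1,1,1).

∂_2: C_2 → C_1 sends each 2-simplex [p,q,r] to [q,r] − [p,r] + [p,q]. For instance
  ∂bde = de − be + bd,
  ∂aef = ef − af + ae.
This gives a 12×6 integer matrix of rank 6; reducing to Smith normal form yields diagonal entries (1,1,1,1,1,1).

Computing H_k = (kernel of ∂_k) / (image of ∂_{k+1}):

  H_0: rank C_0 − rank ∂_1 = 6 − 5 = 1, and the invariant factors of ∂_1 are all 1, so H_0 = Z.
  H_1: rank ker ∂_1 − rank ∂_2 = (12 − 5) − 6 = 1, and the invariant factors of ∂_2 are all 1, so H_1 = Z.
  H_2: rank ker ∂_2 − rank ∂_3 = (6 − 6) − 0 = 0, and there is no ∂_3, so H_2 = 0.

As a check, the Euler characteristic is 6 − 12 + 6 = 0, which agrees with 1 − 1 + 0 = 0.
(K is a triangulation of the cylinder S^1 x I.)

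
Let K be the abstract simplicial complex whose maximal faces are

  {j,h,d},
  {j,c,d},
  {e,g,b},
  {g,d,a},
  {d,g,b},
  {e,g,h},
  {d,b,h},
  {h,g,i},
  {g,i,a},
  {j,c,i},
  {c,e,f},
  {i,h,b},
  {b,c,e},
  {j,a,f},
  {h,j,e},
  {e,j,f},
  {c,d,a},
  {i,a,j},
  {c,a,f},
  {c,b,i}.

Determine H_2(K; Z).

H_2 ≅ 0.

K has 10 vertices, 30 edges, 20 triangles.
rank ∂_2 = 20, rank ∂_3 = 0 ⇒ b_2 = 20 − 20 − 0 = 0. So H_2 ≅ 0.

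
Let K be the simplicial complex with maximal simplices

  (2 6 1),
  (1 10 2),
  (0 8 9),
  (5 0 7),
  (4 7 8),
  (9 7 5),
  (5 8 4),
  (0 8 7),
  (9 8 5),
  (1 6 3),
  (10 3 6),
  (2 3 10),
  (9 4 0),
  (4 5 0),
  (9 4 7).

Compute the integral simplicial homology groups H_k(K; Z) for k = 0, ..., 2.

H_0 = Z^2,  H_1 = Z × Z/2,  H_2 = 0.

Fix the vertex order 0 < 1 < 2 < 3 < 4 < 5 < 6 < 7 < 8 < 9 < 10 and write every simplex with vertices in increasing order. Then dim K = 2 and the simplices of K are:

  0-simplices (11): [0], [1], [2], [3], [4], [5], [6], [7], [8], [9], [10]
  1-simplices (25): (25 of them)
  2-simplices (15): [0,4,5], [0,4,9], [0,5,7], [0,7,8], [0,8,9], [1,2,6], [1,2,10], [1,3,6], [2,3,10], [3,6,10], [4,5,8], [4,7,8], [4,7,9], [5,7,9], [5,8,9]

so the chain groups are C_0 ≅ Z^11, C_1 ≅ Z^25, C_2 ≅ Z^15.

The boundary map ∂_1: C_1 → C_0 maps an edge to its endpoints' difference, ∂[p,q] = q − p. For instance
  ∂[7,8] = [8] − [7].
As a 11×25 matrix over Z this has rank 9, with invariant factors (1,1,1,1,1,1,1,1,1).

∂_2: C_2 → C_1 sends each 2-simplex [p,q,r] to [q,r] − [p,r] + [p,q]. For instance
  ∂[5,7,9] = [7,9] − [5,9] + [5,7],
  ∂[2,3,10] = [3,10] − [2,10] + [2,3].
This gives a 25×15 integer matrix of rank 15; reducing to Smith normal form yields diagonal entries (1,1,1,1,1,1,1,1,1,1,1,1,1,1,2).

Now H_k = ker ∂_k / im ∂_{k+1}, so:

  H_0: rank C_0 − rank ∂_1 = 11 − 9 = 2, and the invariant factors of ∂_1 are all 1, so H_0 ≅ Z^2.
  H_1: rank ker ∂_1 − rank ∂_2 = (25 − 9) − 15 = 1, and ∂_2 has invariant factor 2 > 1, so H_1 ≅ Z × Z/2.
  H_2: rank ker ∂_2 − rank ∂_3 = (15 − 15) − 0 = 0, and there is no ∂_3, so H_2 ≅ 0.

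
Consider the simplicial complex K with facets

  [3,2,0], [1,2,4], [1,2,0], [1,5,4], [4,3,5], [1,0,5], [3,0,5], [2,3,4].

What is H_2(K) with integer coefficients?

H_2 = Z.

Fix the vertex order 0 < 1 < 2 < 3 < 4 < 5 and write every simplex with vertices in increasing order. Then dim K = 2 and the simplices of K are:

  0-simplices (6): [0], [1], [2], [3], [4], [5]
  1-simplices (12): [0,1], [0,2], [0,3], [0,5], [1,2], [1,4], [1,5], [2,3], [2,4], [3,4], [3,5], [4,5]
  2-simplices (8): [0,1,2], [0,1,5], [0,2,3], [0,3,5], [1,2,4], [1,4,5], [2,3,4], [3,4,5]

giving chain groups C_0 ≅ Z^6, C_1 ≅ Z^12, C_2 ≅ Z^8.

The boundary map ∂_1: C_1 → C_0 sends each edge [p,q] (with p < q) to q − p.
The resulting 6×12 matrix has rank 5, and its Smith normal form has invariant factors (1,1,1,1,1).

Boundary ∂_2: C_2 → C_1 sends each 2-simplex [p,q,r] to [q,r] − [p,r] + [p,q]. For instance
  ∂[3,4,5] = [4,5] − [3,5] + [3,4],
  ∂[0,1,2] = [1,2] − [0,2] + [0,1].
The 12×8 boundary matrix has rank 7 and Smith normal form diag(1,1,1,1,1,1,1).

Now H_k = ker ∂_k / im ∂_{k+1}, so:

  H_2: rank ker ∂_2 − rank ∂_3 = (8 − 7) − 0 = 1, and there is no ∂_3, so H_2 ≅ Z.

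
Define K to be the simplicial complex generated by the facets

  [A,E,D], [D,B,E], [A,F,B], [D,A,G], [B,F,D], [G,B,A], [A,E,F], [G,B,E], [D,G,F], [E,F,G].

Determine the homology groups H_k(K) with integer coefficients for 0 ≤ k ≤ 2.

K has 6 vertices, 15 edges, 10 triangles.
rank ∂_0 = 0, rank ∂_1 = 5 ⇒ b_0 = 6 − 0 − 5 = 1; all invariant factors of ∂_1 are 1 so no torsion. So H_0 ≅ Z.
rank ∂_1 = 5, rank ∂_2 = 10 ⇒ b_1 = 15 − 5 − 10 = 0; ∂_2 has invariant factor(s) [2] giving torsion. So H_1 ≅ Z_2.
rank ∂_2 = 10, rank ∂_3 = 0 ⇒ b_2 = 10 − 10 − 0 = 0. So H_2 ≅ 0.

H_0 ≅ Z,  H_1 ≅ Z_2,  H_2 = 0.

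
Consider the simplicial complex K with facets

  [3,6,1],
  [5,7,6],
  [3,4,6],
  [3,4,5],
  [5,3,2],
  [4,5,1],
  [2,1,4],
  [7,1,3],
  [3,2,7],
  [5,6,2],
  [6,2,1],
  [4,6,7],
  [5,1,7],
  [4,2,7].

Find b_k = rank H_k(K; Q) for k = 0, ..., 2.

b_0 = 1, b_1 = 2, b_2 = 1.

We work with the vertex ordering 1 < 2 < 3 < 4 < 5 < 6 < 7. The simplices of K, each written with vertices in increasing order, are:

  0-simplices (7): [1], [2], [3], [4], [5], [6], [7]
  1-simplices (21): [1,2], [1,3], [1,4], [1,5], [1,6], [1,7], [2,3], [2,4], [2,5], [2,6], [2,7], [3,4], [3,5], [3,6], [3,7], [4,5], [4,6], [4,7], [5,6], [5,7], [6,7]
  2-simplices (14): [1,2,4], [1,2,6], [1,3,6], [1,3,7], [1,4,5], [1,5,7], [2,3,5], [2,3,7], [2,4,7], [2,5,6], [3,4,5], [3,4,6], [4,6,7], [5,6,7]

Hence C_0 ≅ Z^7, C_1 ≅ Z^21, C_2 ≅ Z^14.

∂_1: C_1 → C_0 sends each edge [p,q] (with p < q) to q − p.
The 7×21 boundary matrix has rank 6 and Smith normal form diag(1,1,1,1,1,1).

∂_2: C_2 → C_1 acts by ∂[p,q,r] = [q,r] − [p,r] + [p,q]. For instance
  ∂[2,3,5] = [3,5] − [2,5] + [2,3],
  ∂[1,2,4] = [2,4] − [1,4] + [1,2].
This gives a 21×14 integer matrix of rank 13; reducing to Smith normal form yields diagonal entries (1,1,1,1,1,1,1,1,1,1,1,1,1).

Computing H_k = (kernel of ∂_k) / (image of ∂_{k+1}):

  H_0: rank C_0 − rank ∂_1 = 7 − 6 = 1, and the invariant factors of ∂_1 are all 1, so H_0 ≅ Z.
  H_1: rank ker ∂_1 − rank ∂_2 = (21 − 6) − 13 = 2, and the invariant factors of ∂_2 are all 1, so H_1 ≅ Z^2.
  H_2: rank ker ∂_2 − rank ∂_3 = (14 − 13) − 0 = 1, and there is no ∂_3, so H_2 ≅ Z.

(K is a triangulation of the torus T^2.)

Hence the Betti numbers are b_0 = 1, b_1 = 2, b_2 = 1.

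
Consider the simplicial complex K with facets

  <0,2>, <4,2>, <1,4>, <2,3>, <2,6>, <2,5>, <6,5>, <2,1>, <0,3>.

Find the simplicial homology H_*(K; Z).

K has 7 vertices, 9 edges.
rank ∂_0 = 0, rank ∂_1 = 6 ⇒ b_0 = 7 − 0 − 6 = 1; all invariant factors of ∂_1 are 1 so no torsion. So H_0 = Z.
rank ∂_1 = 6, rank ∂_2 = 0 ⇒ b_1 = 9 − 6 − 0 = 3. So H_1 = Z^3.

H_0 ≅ Z,  H_1 ≅ Z^3.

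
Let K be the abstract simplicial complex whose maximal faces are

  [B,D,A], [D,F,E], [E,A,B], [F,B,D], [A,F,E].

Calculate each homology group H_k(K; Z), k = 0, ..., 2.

H_0 ≅ Z,  H_1 ≅ Z,  H_2 = 0.

We work with the vertex ordering A < B < D < E < F. The simplices of K, each written with vertices in increasing order, are:

  0-simplices (5): A, B, D, E, F
  1-simplices (10): AB, AD, AE, AF, BD, BE, BF, DE, DF, EF
  2-simplices (5): ABD, ABE, AEF, BDF, DEF

giving chain groups C_0 ≅ Z^5, C_1 ≅ Z^10, C_2 ≅ Z^5.

∂_1: C_1 → C_0 sends each edge [p,q] (with p < q) to q − p. For instance
  ∂BD = D − B.
The resulting 5×10 matrix has rank 4, and its Smith normal form has invariant factors (1,1,1,1).

∂_2: C_2 → C_1 sends each 2-simplex [p,q,r] to [q,r] − [p,r] + [p,q]. For instance
  ∂AEF = EF − AF + AE,
  ∂BDF = DF − BF + BD.
The 10×5 boundary matrix has rank 5 and Smith normal form diag(1,1,1,1,1).

From H_k ≅ ker(∂_k) / im(∂_{k+1}) we obtain:

  H_0: rank C_0 − rank ∂_1 = 5 − 4 = 1, and the invariant factors of ∂_1 are all 1, so H_0 ≅ Z.
  H_1: rank ker ∂_1 − rank ∂_2 = (10 − 4) − 5 = 1, and the invariant factors of ∂_2 are all 1, so H_1 ≅ Z.
  H_2: rank ker ∂_2 − rank ∂_3 = (5 − 5) − 0 = 0, and there is no ∂_3, so H_2 ≅ 0.

As a check, the Euler characteristic is 5 − 10 + 5 = 0, which agrees with 1 − 1 + 0 = 0.
(K is a triangulation of the Möbius band.)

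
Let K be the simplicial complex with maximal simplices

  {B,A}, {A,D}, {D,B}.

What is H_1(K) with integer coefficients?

H_1 ≅ Z.

Order the vertices as A < B < D. Listing each simplex with vertices in this order, K has dimension 1 with simplices:

  0-simplices (3): A, B, D
  1-simplices (3): AB, AD, BD

so the chain groups are C_0 ≅ Z^3, C_1 ≅ Z^3.

∂_1: C_1 → C_0 sends each edge [p,q] (with p < q) to q − p. For instance
  ∂BD = D − B.
The 3×3 boundary matrix has rank 2 and Smith normal form diag(1,1).

Reading off H_k = ker ∂_k / im ∂_{k+1}:

  H_1: rank ker ∂_1 − rank ∂_2 = (3 − 2) − 0 = 1, and there is no ∂_2, so H_1 = Z.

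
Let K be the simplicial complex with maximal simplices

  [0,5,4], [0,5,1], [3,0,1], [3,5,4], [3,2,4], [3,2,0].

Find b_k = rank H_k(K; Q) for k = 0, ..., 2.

Fix the vertex order 0 < 1 < 2 < 3 < 4 < 5 and write every simplex with vertices in increasing order. Then dim K = 2 and the simplices of K are:

  0-simplices (6): [0], [1], [2], [3], [4], [5]
  1-simplices (12): [0,1], [0,2], [0,3], [0,4], [0,5], [1,3], [1,5], [2,3], [2,4], [3,4], [3,5], [4,5]
  2-simplices (6): [0,1,3], [0,1,5], [0,2,3], [0,4,5], [2,3,4], [3,4,5]

Hence C_0 ≅ Z^6, C_1 ≅ Z^12, C_2 ≅ Z^6.

The boundary map ∂_1: C_1 → C_0 maps an edge to its endpoints' difference, ∂[p,q] = q − p. For instance
  ∂[0,2] = [2] − [0].
The resulting 6×12 matrix has rank 5, and its Smith normal form has invariant factors (1,1,1,1,1).

The boundary map ∂_2: C_2 → C_1 sends each 2-simplex [p,q,r] to [q,r] − [p,r] + [p,q]. For instance
  ∂[3,4,5] = [4,5] − [3,5] + [3,4],
  ∂[0,1,3] = [1,3] − [0,3] + [0,1].
The resulting 12×6 matrix has rank 6, and its Smith normal form has invariant factors (1,1,1,1,1,1).

Computing H_k = (kernel of ∂_k) / (image of ∂_{k+1}):

  H_0: rank C_0 − rank ∂_1 = 6 − 5 = 1, and the invariant factors of ∂_1 are all 1, so H_0 = Z.
  H_1: rank ker ∂_1 − rank ∂_2 = (12 − 5) − 6 = 1, and the invariant factors of ∂_2 are all 1, so H_1 = Z.
  H_2: rank ker ∂_2 − rank ∂_3 = (6 − 6) − 0 = 0, and there is no ∂_3, so H_2 = 0.

As a check, the Euler characteristic is 6 − 12 + 6 = 0, which agrees with 1 − 1 + 0 = 0.

Hence the Betti numbers are b_0 = 1, b_1 = 1, b_2 = 0.

b_0 = 1, b_1 = 1, b_2 = 0.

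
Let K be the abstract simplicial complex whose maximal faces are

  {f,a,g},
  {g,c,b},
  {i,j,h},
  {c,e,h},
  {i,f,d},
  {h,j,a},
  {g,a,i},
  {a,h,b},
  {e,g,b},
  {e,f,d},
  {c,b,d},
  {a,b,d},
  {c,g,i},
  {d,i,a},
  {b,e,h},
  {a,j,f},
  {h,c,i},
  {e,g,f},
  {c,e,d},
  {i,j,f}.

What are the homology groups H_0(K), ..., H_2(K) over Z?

Order the vertices as a < b < c < d < e < f < g < h < i < j. Listing each simplex with vertices in this order, K has dimension 2 with simplices:

  0-simplices (10): a, b, c, d, e, f, g, h, i, j
  1-simplices (30): ab, ad, af, ag, ah, ai, aj, bc, bd, be, bg, bh, cd, ce, cg, ch, ci, de, df, di, ef, eg, eh, fg, fi, fj, gi, hi, hj, ij
  2-simplices (20): abd, abh, adi, afg, afj, agi, ahj, bcd, bcg, beg, beh, cde, ceh, cgi, chi, def, dfi, efg, fij, hij

so the chain groups are C_0 ≅ Z^10, C_1 ≅ Z^30, C_2 ≅ Z^20.

The boundary map ∂_1: C_1 → C_0 is given by ∂[p,q] = [q] − [p]. For instance
  ∂ag = g − a.
The resulting 10×30 matrix has rank 9, and its Smith normal form has invariant factors (1,1,1,1,1,1,1,1,1).

The boundary map ∂_2: C_2 → C_1 sends each 2-simplex [p,q,r] to [q,r] − [p,r] + [p,q]. For instance
  ∂cde = de − ce + cd,
  ∂afj = fj − aj + af.
As a 30×20 matrix over Z this has rank 20, with invariant factors (1,1,1,1,1,1,1,1,1,1,1,1,1,1,1,1,1,1,1,2).

Reading off H_k = ker ∂_k / im ∂_{k+1}:

  H_0: rank C_0 − rank ∂_1 = 10 − 9 = 1, and the invariant factors of ∂_1 are all 1, so H_0 = Z.
  H_1: rank ker ∂_1 − rank ∂_2 = (30 − 9) − 20 = 1, and ∂_2 has invariant factor 2 > 1, so H_1 = Z ⊕ Z/2.
  H_2: rank ker ∂_2 − rank ∂_3 = (20 − 20) − 0 = 0, and there is no ∂_3, so H_2 = 0.

H_0 = Z,  H_1 = Z ⊕ Z/2,  H_2 = 0.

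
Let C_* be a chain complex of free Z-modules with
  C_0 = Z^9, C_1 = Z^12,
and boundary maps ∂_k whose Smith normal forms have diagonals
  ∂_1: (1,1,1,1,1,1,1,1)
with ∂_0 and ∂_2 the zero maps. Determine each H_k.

H_0 ≅ Z,  H_1 ≅ Z^4.

H_0: b_0 = 9 − 0 − 8 = 1; torsion from ∂_1 factors > 1: none. So H_0 ≅ Z.
H_1: b_1 = 12 − 8 − 0 = 4; torsion from ∂_2 factors > 1: none. So H_1 ≅ Z^4.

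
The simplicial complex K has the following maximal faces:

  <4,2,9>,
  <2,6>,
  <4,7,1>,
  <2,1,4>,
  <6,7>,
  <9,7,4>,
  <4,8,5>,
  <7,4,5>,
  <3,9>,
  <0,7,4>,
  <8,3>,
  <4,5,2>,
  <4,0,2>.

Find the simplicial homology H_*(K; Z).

H_0 = Z,  H_1 = Z^2,  H_2 = 0.

We work with the vertex ordering 0 < 1 < 2 < 3 < 4 < 5 < 6 < 7 < 8 < 9. The simplices of K, each written with vertices in increasing order, are:

  0-simplices (10): [0], [1], [2], [3], [4], [5], [6], [7], [8], [9]
  1-simplices (20): [0,2], [0,4], [0,7], [1,2], [1,4], [1,7], [2,4], [2,5], [2,6], [2,9], [3,8], [3,9], [4,5], [4,7], [4,8], [4,9], [5,7], [5,8], [6,7], [7,9]
  2-simplices (9): [0,2,4], [0,4,7], [1,2,4], [1,4,7], [2,4,5], [2,4,9], [4,5,7], [4,5,8], [4,7,9]

giving chain groups C_0 ≅ Z^10, C_1 ≅ Z^20, C_2 ≅ Z^9.

Boundary ∂_1: C_1 → C_0 is given by ∂[p,q] = [q] − [p]. For instance
  ∂[4,8] = [8] − [4].
This gives a 10×20 integer matrix of rank 9; reducing to Smith normal form yields diagonal entries (1,1,1,1,1,1,1,1,1).

∂_2: C_2 → C_1 sends each 2-simplex [p,q,r] to [q,r] − [p,r] + [p,q]. For instance
  ∂[4,5,7] = [5,7] − [4,7] + [4,5],
  ∂[1,2,4] = [2,4] − [1,4] + [1,2].
This gives a 20×9 integer matrix of rank 9; reducing to Smith normal form yields diagonal entries (1,1,1,1,1,1,1,1,1).

Now H_k = ker ∂_k / im ∂_{k+1}, so:

  H_0: rank C_0 − rank ∂_1 = 10 − 9 = 1, and the invariant factors of ∂_1 are all 1, so H_0 ≅ Z.
  H_1: rank ker ∂_1 − rank ∂_2 = (20 − 9) − 9 = 2, and the invariant factors of ∂_2 are all 1, so H_1 ≅ Z^2.
  H_2: rank ker ∂_2 − rank ∂_3 = (9 − 9) − 0 = 0, and there is no ∂_3, so H_2 ≅ 0.

As a check, the Euler characteristic is 10 − 20 + 9 = -1, which agrees with 1 − 2 + 0 = -1.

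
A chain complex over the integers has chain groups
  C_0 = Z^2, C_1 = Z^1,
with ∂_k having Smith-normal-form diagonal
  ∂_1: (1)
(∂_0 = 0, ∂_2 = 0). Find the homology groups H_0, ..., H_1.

H_0 = Z,  H_1 = 0.

H_0: b_0 = 2 − 0 − 1 = 1; torsion from ∂_1 factors > 1: none. So H_0 = Z.
H_1: b_1 = 1 − 1 − 0 = 0; torsion from ∂_2 factors > 1: none. So H_1 = 0.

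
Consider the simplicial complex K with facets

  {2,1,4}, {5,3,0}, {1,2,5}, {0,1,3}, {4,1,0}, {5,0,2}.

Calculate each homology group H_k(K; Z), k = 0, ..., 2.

Fix the vertex order 0 < 1 < 2 < 3 < 4 < 5 and write every simplex with vertices in increasing order. Then dim K = 2 and the simplices of K are:

  0-simplices (6): [0], [1], [2], [3], [4], [5]
  1-simplices (12): [0,1], [0,2], [0,3], [0,4], [0,5], [1,2], [1,3], [1,4], [1,5], [2,4], [2,5], [3,5]
  2-simplices (6): [0,1,3], [0,1,4], [0,2,5], [0,3,5], [1,2,4], [1,2,5]

Hence C_0 ≅ Z^6, C_1 ≅ Z^12, C_2 ≅ Z^6.

Boundary ∂_1: C_1 → C_0 is given by ∂[p,q] = [q] − [p].
The 6×12 boundary matrix has rank 5 and Smith normal form diag(1,1,1,1,1).

∂_2: C_2 → C_1 sends each 2-simplex [p,q,r] to [q,r] − [p,r] + [p,q]. For instance
  ∂[1,2,5] = [2,5] − [1,5] + [1,2],
  ∂[0,2,5] = [2,5] − [0,5] + [0,2].
The resulting 12×6 matrix has rank 6, and its Smith normal form has invariant factors (1,1,1,1,1,1).

From H_k ≅ ker(∂_k) / im(∂_{k+1}) we obtain:

  H_0: rank C_0 − rank ∂_1 = 6 − 5 = 1, and the invariant factors of ∂_1 are all 1, so H_0 ≅ Z.
  H_1: rank ker ∂_1 − rank ∂_2 = (12 − 5) − 6 = 1, and the invariant factors of ∂_2 are all 1, so H_1 ≅ Z.
  H_2: rank ker ∂_2 − rank ∂_3 = (6 − 6) − 0 = 0, and there is no ∂_3, so H_2 ≅ 0.

As a check, the Euler characteristic is 6 − 12 + 6 = 0, which agrees with 1 − 1 + 0 = 0.
(K is a triangulation of the cylinder S^1 x I.)

H_0 ≅ Z,  H_1 ≅ Z,  H_2 = 0.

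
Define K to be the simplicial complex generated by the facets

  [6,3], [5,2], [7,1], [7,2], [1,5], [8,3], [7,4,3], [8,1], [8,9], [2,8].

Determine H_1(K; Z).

K has 9 vertices, 12 edges, 1 triangle.
rank ∂_1 = 8, rank ∂_2 = 1 ⇒ b_1 = 12 − 8 − 1 = 3; all invariant factors of ∂_2 are 1 so no torsion. So H_1 = Z^3.

H_1 ≅ Z^3.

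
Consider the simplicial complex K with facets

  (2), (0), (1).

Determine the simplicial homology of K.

H_0 = Z^3.

We work with the vertex ordering 0 < 1 < 2. The simplices of K, each written with vertices in increasing order, are:

  0-simplices (3): [0], [1], [2]

giving chain groups C_0 ≅ Z^3.

Reading off H_k = ker ∂_k / im ∂_{k+1}:

  H_0: rank C_0 − rank ∂_1 = 3 − 0 = 3, and there is no ∂_1, so H_0 = Z^3.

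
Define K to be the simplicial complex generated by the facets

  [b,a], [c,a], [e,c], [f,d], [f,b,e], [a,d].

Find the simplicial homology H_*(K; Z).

K has 6 vertices, 8 edges, 1 triangle.
rank ∂_0 = 0, rank ∂_1 = 5 ⇒ b_0 = 6 − 0 − 5 = 1; all invariant factors of ∂_1 are 1 so no torsion. So H_0 ≅ Z.
rank ∂_1 = 5, rank ∂_2 = 1 ⇒ b_1 = 8 − 5 − 1 = 2; all invariant factors of ∂_2 are 1 so no torsion. So H_1 ≅ Z^2.
rank ∂_2 = 1, rank ∂_3 = 0 ⇒ b_2 = 1 − 1 − 0 = 0. So H_2 ≅ 0.

H_0 = Z,  H_1 = Z^2,  H_2 = 0.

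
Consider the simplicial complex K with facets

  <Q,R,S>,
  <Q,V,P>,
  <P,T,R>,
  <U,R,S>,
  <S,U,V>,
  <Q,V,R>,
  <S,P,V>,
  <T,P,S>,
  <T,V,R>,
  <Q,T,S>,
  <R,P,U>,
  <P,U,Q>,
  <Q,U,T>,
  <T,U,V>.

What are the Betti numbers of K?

b_0 = 1, b_1 = 2, b_2 = 1.

Take the total order P < Q < R < S < T < U < V on the vertex set. Then K (dimension 2) consists of the simplices:

  0-simplices (7): P, Q, R, S, T, U, V
  1-simplices (21): PQ, PR, PS, PT, PU, PV, QR, QS, QT, QU, QV, RS, RT, RU, RV, ST, SU, SV, TU, TV, UV
  2-simplices (14): PQU, PQV, PRT, PRU, PST, PSV, QRS, QRV, QST, QTU, RSU, RTV, SUV, TUV

so the chain groups are C_0 ≅ Z^7, C_1 ≅ Z^21, C_2 ≅ Z^14.

∂_1: C_1 → C_0 sends each edge [p,q] (with p < q) to q − p. For instance
  ∂PS = S − P.
The 7×21 boundary matrix has rank 6 and Smith normal form diag(1,1,1,1,1,1).

∂_2: C_2 → C_1 acts by ∂[p,q,r] = [q,r] − [p,r] + [p,q]. For instance
  ∂PQV = QV − PV + PQ,
  ∂PSV = SV − PV + PS.
This gives a 21×14 integer matrix of rank 13; reducing to Smith normal form yields diagonal entries (1,1,1,1,1,1,1,1,1,1,1,1,1).

From H_k ≅ ker(∂_k) / im(∂_{k+1}) we obtain:

  H_0: rank C_0 − rank ∂_1 = 7 − 6 = 1, and the invariant factors of ∂_1 are all 1, so H_0 ≅ Z.
  H_1: rank ker ∂_1 − rank ∂_2 = (21 − 6) − 13 = 2, and the invariant factors of ∂_2 are all 1, so H_1 ≅ Z^2.
  H_2: rank ker ∂_2 − rank ∂_3 = (14 − 13) − 0 = 1, and there is no ∂_3, so H_2 ≅ Z.

Hence the Betti numbers are b_0 = 1, b_1 = 2, b_2 = 1.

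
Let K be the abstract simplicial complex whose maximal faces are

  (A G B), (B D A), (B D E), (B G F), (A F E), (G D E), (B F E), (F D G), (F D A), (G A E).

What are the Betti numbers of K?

Take the total order A < B < D < E < F < G on the vertex set. Then K (dimension 2) consists of the simplices:

  0-simplices (6): A, B, D, E, F, G
  1-simplices (15): AB, AD, AE, AF, AG, BD, BE, BF, BG, DE, DF, DG, EF, EG, FG
  2-simplices (10): ABD, ABG, ADF, AEF, AEG, BDE, BEF, BFG, DEG, DFG

giving chain groups C_0 ≅ Z^6, C_1 ≅ Z^15, C_2 ≅ Z^10.

Boundary ∂_1: C_1 → C_0 sends each edge [p,q] (with p < q) to q − p. For instance
  ∂EF = F − E.
As a 6×15 matrix over Z this has rank 5, with invariant factors (1,1,1,1,1).

∂_2: C_2 → C_1 acts by ∂[p,q,r] = [q,r] − [p,r] + [p,q]. For instance
  ∂BDE = DE − BE + BD,
  ∂BFG = FG − BG + BF.
This gives a 15×10 integer matrix of rank 10; reducing to Smith normal form yields diagonal entries (1,1,1,1,1,1,1,1,1,2).

Computing H_k = (kernel of ∂_k) / (image of ∂_{k+1}):

  H_0: rank C_0 − rank ∂_1 = 6 − 5 = 1, and the invariant factors of ∂_1 are all 1, so H_0 = Z.
  H_1: rank ker ∂_1 − rank ∂_2 = (15 − 5) − 10 = 0, and ∂_2 has invariant factor 2 > 1, so H_1 = Z_2.
  H_2: rank ker ∂_2 − rank ∂_3 = (10 − 10) − 0 = 0, and there is no ∂_3, so H_2 = 0.

As a check, the Euler characteristic is 6 − 15 + 10 = 1, which agrees with 1 − 0 + 0 = 1.

Hence the Betti numbers are b_0 = 1, b_1 = 0, b_2 = 0.

b_0 = 1, b_1 = 0, b_2 = 0.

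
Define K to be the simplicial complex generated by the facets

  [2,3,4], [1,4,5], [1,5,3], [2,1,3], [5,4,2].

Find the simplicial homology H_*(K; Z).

H_0 ≅ Z,  H_1 ≅ Z,  H_2 = 0.

Fix the vertex order 1 < 2 < 3 < 4 < 5 and write every simplex with vertices in increasing order. Then dim K = 2 and the simplices of K are:

  0-simplices (5): [1], [2], [3], [4], [5]
  1-simplices (10): [1,2], [1,3], [1,4], [1,5], [2,3], [2,4], [2,5], [3,4], [3,5], [4,5]
  2-simplices (5): [1,2,3], [1,3,5], [1,4,5], [2,3,4], [2,4,5]

Hence C_0 ≅ Z^5, C_1 ≅ Z^10, C_2 ≅ Z^5.

∂_1: C_1 → C_0 sends each edge [p,q] (with p < q) to q − p.
This gives a 5×10 integer matrix of rank 4; reducing to Smith normal form yields diagonal entries (1,1,1,1).

Boundary ∂_2: C_2 → C_1 sends each 2-simplex [p,q,r] to [q,r] − [p,r] + [p,q]. For instance
  ∂[2,3,4] = [3,4] − [2,4] + [2,3],
  ∂[1,4,5] = [4,5] − [1,5] + [1,4].
As a 10×5 matrix over Z this has rank 5, with invariant factors (1,1,1,1,1).

Computing H_k = (kernel of ∂_k) / (image of ∂_{k+1}):

  H_0: rank C_0 − rank ∂_1 = 5 − 4 = 1, and the invariant factors of ∂_1 are all 1, so H_0 ≅ Z.
  H_1: rank ker ∂_1 − rank ∂_2 = (10 − 4) − 5 = 1, and the invariant factors of ∂_2 are all 1, so H_1 ≅ Z.
  H_2: rank ker ∂_2 − rank ∂_3 = (5 − 5) − 0 = 0, and there is no ∂_3, so H_2 ≅ 0.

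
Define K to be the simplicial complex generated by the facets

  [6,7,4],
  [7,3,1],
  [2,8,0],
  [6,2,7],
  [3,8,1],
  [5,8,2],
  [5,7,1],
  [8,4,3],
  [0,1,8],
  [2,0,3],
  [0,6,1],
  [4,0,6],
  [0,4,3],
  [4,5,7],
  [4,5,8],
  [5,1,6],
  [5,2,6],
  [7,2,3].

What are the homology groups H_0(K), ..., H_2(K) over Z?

We work with the vertex ordering 0 < 1 < 2 < 3 < 4 < 5 < 6 < 7 < 8. The simplices of K, each written with vertices in increasing order, are:

  0-simplices (9): [0], [1], [2], [3], [4], [5], [6], [7], [8]
  1-simplices (27): (27 of them)
  2-simplices (18): [0,1,6], [0,1,8], [0,2,3], [0,2,8], [0,3,4], [0,4,6], [1,3,7], [1,3,8], [1,5,6], [1,5,7], [2,3,7], [2,5,6], [2,5,8], [2,6,7], [3,4,8], [4,5,7], [4,5,8], [4,6,7]

giving chain groups C_0 ≅ Z^9, C_1 ≅ Z^27, C_2 ≅ Z^18.

∂_1: C_1 → C_0 sends each edge [p,q] (with p < q) to q − p. For instance
  ∂[1,3] = [3] − [1].
The resulting 9×27 matrix has rank 8, and its Smith normal form has invariant factors (1,1,1,1,1,1,1,1).

∂_2: C_2 → C_1 maps a triangle to the signed sum of its edges. For instance
  ∂[0,2,3] = [2,3] − [0,3] + [0,2],
  ∂[2,5,8] = [5,8] − [2,8] + [2,5].
This gives a 27×18 integer matrix of rank 18; reducing to Smith normal form yields diagonal entries (1,1,1,1,1,1,1,1,1,1,1,1,1,1,1,1,1,2).

Reading off H_k = ker ∂_k / im ∂_{k+1}:

  H_0: rank C_0 − rank ∂_1 = 9 − 8 = 1, and the invariant factors of ∂_1 are all 1, so H_0 = Z.
  H_1: rank ker ∂_1 − rank ∂_2 = (27 − 8) − 18 = 1, and ∂_2 has invariant factor 2 > 1, so H_1 = Z ⊕ Z/2Z.
  H_2: rank ker ∂_2 − rank ∂_3 = (18 − 18) − 0 = 0, and there is no ∂_3, so H_2 = 0.

H_0 = Z,  H_1 = Z ⊕ Z/2Z,  H_2 = 0.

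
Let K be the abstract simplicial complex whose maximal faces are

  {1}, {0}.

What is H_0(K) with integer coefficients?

H_0 = Z^2.

Take the total order 0 < 1 on the vertex set. Then K (dimension 0) consists of the simplices:

  0-simplices (2): [0], [1]

so the chain groups are C_0 ≅ Z^2.

From H_k ≅ ker(∂_k) / im(∂_{k+1}) we obtain:

  H_0: rank C_0 − rank ∂_1 = 2 − 0 = 2, and there is no ∂_1, so H_0 = Z^2.

(K is a triangulation of a set of 2 points.)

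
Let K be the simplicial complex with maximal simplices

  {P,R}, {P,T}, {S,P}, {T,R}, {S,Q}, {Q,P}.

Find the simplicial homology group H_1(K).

Fix the vertex order P < Q < R < S < T and write every simplex with vertices in increasing order. Then dim K = 1 and the simplices of K are:

  0-simplices (5): P, Q, R, S, T
  1-simplices (6): PQ, PR, PS, PT, QS, RT

giving chain groups C_0 ≅ Z^5, C_1 ≅ Z^6.

Boundary ∂_1: C_1 → C_0 is given by ∂[p,q] = [q] − [p].
The 5×6 boundary matrix has rank 4 and Smith normal form diag(1,1,1,1).

Now H_k = ker ∂_k / im ∂_{k+1}, so:

  H_1: rank ker ∂_1 − rank ∂_2 = (6 − 4) − 0 = 2, and there is no ∂_2, so H_1 = Z^2.

H_1 ≅ Z^2.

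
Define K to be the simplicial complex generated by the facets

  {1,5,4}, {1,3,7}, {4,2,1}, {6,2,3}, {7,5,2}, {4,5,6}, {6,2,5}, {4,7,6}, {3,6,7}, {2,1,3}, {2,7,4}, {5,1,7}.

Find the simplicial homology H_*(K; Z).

We work with the vertex ordering 1 < 2 < 3 < 4 < 5 < 6 < 7. The simplices of K, each written with vertices in increasing order, are:

  0-simplices (7): [1], [2], [3], [4], [5], [6], [7]
  1-simplices (18): [1,2], [1,3], [1,4], [1,5], [1,7], [2,3], [2,4], [2,5], [2,6], [2,7], [3,6], [3,7], [4,5], [4,6], [4,7], [5,6], [5,7], [6,7]
  2-simplices (12): [1,2,3], [1,2,4], [1,3,7], [1,4,5], [1,5,7], [2,3,6], [2,4,7], [2,5,6], [2,5,7], [3,6,7], [4,5,6], [4,6,7]

so the chain groups are C_0 ≅ Z^7, C_1 ≅ Z^18, C_2 ≅ Z^12.

The boundary map ∂_1: C_1 → C_0 is given by ∂[p,q] = [q] − [p]. For instance
  ∂[1,5] = [5] − [1].
This gives a 7×18 integer matrix of rank 6; reducing to Smith normal form yields diagonal entries (1,1,1,1,1,1).

∂_2: C_2 → C_1 maps a triangle to the signed sum of its edges. For instance
  ∂[3,6,7] = [6,7] − [3,7] + [3,6],
  ∂[1,3,7] = [3,7] − [1,7] + [1,3].
As a 18×12 matrix over Z this has rank 12, with invariant factors (1,1,1,1,1,1,1,1,1,1,1,2).

Reading off H_k = ker ∂_k / im ∂_{k+1}:

  H_0: rank C_0 − rank ∂_1 = 7 − 6 = 1, and the invariant factors of ∂_1 are all 1, so H_0 = Z.
  H_1: rank ker ∂_1 − rank ∂_2 = (18 − 6) − 12 = 0, and ∂_2 has invariant factor 2 > 1, so H_1 = Z/2.
  H_2: rank ker ∂_2 − rank ∂_3 = (12 − 12) − 0 = 0, and there is no ∂_3, so H_2 = 0.

(K is a triangulation of the real projective plane RP^2.)

H_0 = Z,  H_1 = Z/2,  H_2 = 0.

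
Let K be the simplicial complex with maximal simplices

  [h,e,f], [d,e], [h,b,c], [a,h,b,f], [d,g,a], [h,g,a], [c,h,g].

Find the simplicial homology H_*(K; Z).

H_0 ≅ Z,  H_1 ≅ Z,  H_2 = 0,  H_3 = 0.

Fix the vertex order a < b < c < d < e < f < g < h and write every simplex with vertices in increasing order. Then dim K = 3 and the simplices of K are:

  0-simplices (8): a, b, c, d, e, f, g, h
  1-simplices (16): ab, ad, af, ag, ah, bc, bf, bh, cg, ch, de, dg, ef, eh, fh, gh
  2-simplices (9): abf, abh, adg, afh, agh, bch, bfh, cgh, efh
  3-simplices (1): abfh

Hence C_0 ≅ Z^8, C_1 ≅ Z^16, C_2 ≅ Z^9, C_3 ≅ Z^1.

The boundary map ∂_1: C_1 → C_0 maps an edge to its endpoints' difference, ∂[p,q] = q − p.
This gives a 8×16 integer matrix of rank 7; reducing to Smith normal form yields diagonal entries (1,1,1,1,1,1,1).

∂_2: C_2 → C_1 sends each 2-simplex [p,q,r] to [q,r] − [p,r] + [p,q]. For instance
  ∂agh = gh − ah + ag,
  ∂bfh = fh − bh + bf.
As a 16×9 matrix over Z this has rank 8, with invariant factors (1,1,1,1,1,1,1,1).

Boundary ∂_3: C_3 → C_2 sends each 3-simplex σ to the alternating sum Σ_i (−1)^i (σ with its i-th vertex removed). For instance
  ∂abfh = bfh − afh + abh − abf.
As a 9×1 matrix over Z this has rank 1, with invariant factors (1).

Now H_k = ker ∂_k / im ∂_{k+1}, so:

  H_0: rank C_0 − rank ∂_1 = 8 − 7 = 1, and the invariant factors of ∂_1 are all 1, so H_0 = Z.
  H_1: rank ker ∂_1 − rank ∂_2 = (16 − 7) − 8 = 1, and the invariant factors of ∂_2 are all 1, so H_1 = Z.
  H_2: rank ker ∂_2 − rank ∂_3 = (9 − 8) − 1 = 0, and the invariant factors of ∂_3 are all 1, so H_2 = 0.
  H_3: rank ker ∂_3 − rank ∂_4 = (1 − 1) − 0 = 0, and there is no ∂_4, so H_3 = 0.

As a check, the Euler characteristic is 8 − 16 + 9 − 1 = 0, which agrees with 1 − 1 + 0 − 0 = 0.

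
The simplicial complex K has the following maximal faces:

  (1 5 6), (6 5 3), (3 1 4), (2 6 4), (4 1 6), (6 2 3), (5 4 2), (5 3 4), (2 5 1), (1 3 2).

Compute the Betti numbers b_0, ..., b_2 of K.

We work with the vertex ordering 1 < 2 < 3 < 4 < 5 < 6. The simplices of K, each written with vertices in increasing order, are:

  0-simplices (6): [1], [2], [3], [4], [5], [6]
  1-simplices (15): [1,2], [1,3], [1,4], [1,5], [1,6], [2,3], [2,4], [2,5], [2,6], [3,4], [3,5], [3,6], [4,5], [4,6], [5,6]
  2-simplices (10): [1,2,3], [1,2,5], [1,3,4], [1,4,6], [1,5,6], [2,3,6], [2,4,5], [2,4,6], [3,4,5], [3,5,6]

so the chain groups are C_0 ≅ Z^6, C_1 ≅ Z^15, C_2 ≅ Z^10.

∂_1: C_1 → C_0 sends each edge [p,q] (with p < q) to q − p. For instance
  ∂[4,5] = [5] − [4].
The 6×15 boundary matrix has rank 5 and Smith normal form diag(1,1,1,1,1).

The boundary map ∂_2: C_2 → C_1 acts by ∂[p,q,r] = [q,r] − [p,r] + [p,q]. For instance
  ∂[2,3,6] = [3,6] − [2,6] + [2,3],
  ∂[1,2,5] = [2,5] − [1,5] + [1,2].
The resulting 15×10 matrix has rank 10, and its Smith normal form has invariant factors (1,1,1,1,1,1,1,1,1,2).

Reading off H_k = ker ∂_k / im ∂_{k+1}:

  H_0: rank C_0 − rank ∂_1 = 6 − 5 = 1, and the invariant factors of ∂_1 are all 1, so H_0 ≅ Z.
  H_1: rank ker ∂_1 − rank ∂_2 = (15 − 5) − 10 = 0, and ∂_2 has invariant factor 2 > 1, so H_1 ≅ Z/2Z.
  H_2: rank ker ∂_2 − rank ∂_3 = (10 − 10) − 0 = 0, and there is no ∂_3, so H_2 ≅ 0.

(K is a triangulation of the real projective plane RP^2.)

Hence the Betti numbers are b_0 = 1, b_1 = 0, b_2 = 0.

b_0 = 1, b_1 = 0, b_2 = 0.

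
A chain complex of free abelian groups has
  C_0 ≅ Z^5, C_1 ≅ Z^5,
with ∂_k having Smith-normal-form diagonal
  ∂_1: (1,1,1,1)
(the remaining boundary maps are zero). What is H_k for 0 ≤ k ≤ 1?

H_0 = Z,  H_1 = Z.

H_0: b_0 = 5 − 0 − 4 = 1; torsion from ∂_1 factors > 1: none. So H_0 = Z.
H_1: b_1 = 5 − 4 − 0 = 1; torsion from ∂_2 factors > 1: none. So H_1 = Z.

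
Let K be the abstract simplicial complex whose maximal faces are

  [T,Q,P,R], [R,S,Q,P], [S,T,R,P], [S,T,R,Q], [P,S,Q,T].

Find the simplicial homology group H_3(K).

H_3 = Z.

Take the total order P < Q < R < S < T on the vertex set. Then K (dimension 3) consists of the simplices:

  0-simplices (5): P, Q, R, S, T
  1-simplices (10): PQ, PR, PS, PT, QR, QS, QT, RS, RT, ST
  2-simplices (10): PQR, PQS, PQT, PRS, PRT, PST, QRS, QRT, QST, RST
  3-simplices (5): PQRS, PQRT, PQST, PRST, QRST

so the chain groups are C_0 ≅ Z^5, C_1 ≅ Z^10, C_2 ≅ Z^10, C_3 ≅ Z^5.

The boundary map ∂_1: C_1 → C_0 maps an edge to its endpoints' difference, ∂[p,q] = q − p. For instance
  ∂PQ = Q − P.
As a 5×10 matrix over Z this has rank 4, with invariant factors (1,1,1,1).

The boundary map ∂_2: C_2 → C_1 maps a triangle to the signed sum of its edges. For instance
  ∂RST = ST − RT + RS,
  ∂PQT = QT − PT + PQ.
The resulting 10×10 matrix has rank 6, and its Smith normal form has invariant factors (1,1,1,1,1,1).

Boundary ∂_3: C_3 → C_2 sends each 3-simplex σ to the alternating sum Σ_i (−1)^i (σ with its i-th vertex removed). For instance
  ∂PRST = RST − PST + PRT − PRS,
  ∂PQRS = QRS − PRS + PQS − PQR.
The 10×5 boundary matrix has rank 4 and Smith normal form diag(1,1,1,1).

Now H_k = ker ∂_k / im ∂_{k+1}, so:

  H_3: rank ker ∂_3 − rank ∂_4 = (5 − 4) − 0 = 1, and there is no ∂_4, so H_3 = Z.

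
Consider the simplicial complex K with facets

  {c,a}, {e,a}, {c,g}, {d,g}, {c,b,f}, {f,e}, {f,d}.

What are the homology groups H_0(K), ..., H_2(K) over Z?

We work with the vertex ordering a < b < c < d < e < f < g. The simplices of K, each written with vertices in increasing order, are:

  0-simplices (7): a, b, c, d, e, f, g
  1-simplices (9): ac, ae, bc, bf, cf, cg, df, dg, ef
  2-simplices (1): bcf

Hence C_0 ≅ Z^7, C_1 ≅ Z^9, C_2 ≅ Z^1.

The boundary map ∂_1: C_1 → C_0 maps an edge to its endpoints' difference, ∂[p,q] = q − p.
This gives a 7×9 integer matrix of rank 6; reducing to Smith normal form yields diagonal entries (1,1,1,1,1,1).

The boundary map ∂_2: C_2 → C_1 maps a triangle to the signed sum of its edges. For instance
  ∂bcf = cf − bf + bc.
The resulting 9×1 matrix has rank 1, and its Smith normal form has invariant factors (1).

Now H_k = ker ∂_k / im ∂_{k+1}, so:

  H_0: rank C_0 − rank ∂_1 = 7 − 6 = 1, and the invariant factors of ∂_1 are all 1, so H_0 = Z.
  H_1: rank ker ∂_1 − rank ∂_2 = (9 − 6) − 1 = 2, and the invariant factors of ∂_2 are all 1, so H_1 = Z^2.
  H_2: rank ker ∂_2 − rank ∂_3 = (1 − 1) − 0 = 0, and there is no ∂_3, so H_2 = 0.

H_0 = Z,  H_1 = Z^2,  H_2 = 0.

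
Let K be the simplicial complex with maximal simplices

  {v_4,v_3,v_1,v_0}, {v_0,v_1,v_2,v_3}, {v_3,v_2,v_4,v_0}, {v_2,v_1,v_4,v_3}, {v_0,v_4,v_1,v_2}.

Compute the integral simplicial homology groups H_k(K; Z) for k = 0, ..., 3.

K has 5 vertices, 10 edges, 10 triangles, 5 3-simplices.
rank ∂_0 = 0, rank ∂_1 = 4 ⇒ b_0 = 5 − 0 − 4 = 1; all invariant factors of ∂_1 are 1 so no torsion. So H_0 = Z.
rank ∂_1 = 4, rank ∂_2 = 6 ⇒ b_1 = 10 − 4 − 6 = 0; all invariant factors of ∂_2 are 1 so no torsion. So H_1 = 0.
rank ∂_2 = 6, rank ∂_3 = 4 ⇒ b_2 = 10 − 6 − 4 = 0; all invariant factors of ∂_3 are 1 so no torsion. So H_2 = 0.
rank ∂_3 = 4, rank ∂_4 = 0 ⇒ b_3 = 5 − 4 − 0 = 1. So H_3 = Z.

H_0 = Z,  H_1 = 0,  H_2 = 0,  H_3 = Z.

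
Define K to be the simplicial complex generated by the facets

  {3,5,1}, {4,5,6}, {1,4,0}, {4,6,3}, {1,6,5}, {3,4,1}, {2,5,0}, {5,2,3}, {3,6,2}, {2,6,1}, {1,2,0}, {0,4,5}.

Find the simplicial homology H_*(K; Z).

Take the total order 0 < 1 < 2 < 3 < 4 < 5 < 6 on the vertex set. Then K (dimension 2) consists of the simplices:

  0-simplices (7): [0], [1], [2], [3], [4], [5], [6]
  1-simplices (18): [0,1], [0,2], [0,4], [0,5], [1,2], [1,3], [1,4], [1,5], [1,6], [2,3], [2,5], [2,6], [3,4], [3,5], [3,6], [4,5], [4,6], [5,6]
  2-simplices (12): [0,1,2], [0,1,4], [0,2,5], [0,4,5], [1,2,6], [1,3,4], [1,3,5], [1,5,6], [2,3,5], [2,3,6], [3,4,6], [4,5,6]

Hence C_0 ≅ Z^7, C_1 ≅ Z^18, C_2 ≅ Z^12.

∂_1: C_1 → C_0 maps an edge to its endpoints' difference, ∂[p,q] = q − p. For instance
  ∂[0,1] = [1] − [0].
The 7×18 boundary matrix has rank 6 and Smith normal form diag(1,1,1,1,1,1).

The boundary map ∂_2: C_2 → C_1 maps a triangle to the signed sum of its edges. For instance
  ∂[1,3,4] = [3,4] − [1,4] + [1,3],
  ∂[1,5,6] = [5,6] − [1,6] + [1,5].
The resulting 18×12 matrix has rank 12, and its Smith normal form has invariant factors (1,1,1,1,1,1,1,1,1,1,1,2).

From H_k ≅ ker(∂_k) / im(∂_{k+1}) we obtain:

  H_0: rank C_0 − rank ∂_1 = 7 − 6 = 1, and the invariant factors of ∂_1 are all 1, so H_0 ≅ Z.
  H_1: rank ker ∂_1 − rank ∂_2 = (18 − 6) − 12 = 0, and ∂_2 has invariant factor 2 > 1, so H_1 ≅ Z_2.
  H_2: rank ker ∂_2 − rank ∂_3 = (12 − 12) − 0 = 0, and there is no ∂_3, so H_2 ≅ 0.

(K is a triangulation of the real projective plane RP^2.)

H_0 = Z,  H_1 = Z_2,  H_2 = 0.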